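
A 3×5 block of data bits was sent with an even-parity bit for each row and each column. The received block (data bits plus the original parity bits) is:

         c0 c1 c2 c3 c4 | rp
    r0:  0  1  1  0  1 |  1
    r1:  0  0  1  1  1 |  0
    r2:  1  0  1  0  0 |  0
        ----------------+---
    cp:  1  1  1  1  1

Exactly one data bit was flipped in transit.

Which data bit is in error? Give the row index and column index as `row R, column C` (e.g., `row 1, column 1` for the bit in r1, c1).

row 1, column 4

Recompute each row's even parity and compare to rp:
  r0: data parity 1, sent rp 1 → ok
  r1: data parity 1, sent rp 0 → mismatch
  r2: data parity 0, sent rp 0 → ok
Recompute each column's even parity and compare to cp:
  c0: data parity 1, sent cp 1 → ok
  c1: data parity 1, sent cp 1 → ok
  c2: data parity 1, sent cp 1 → ok
  c3: data parity 1, sent cp 1 → ok
  c4: data parity 0, sent cp 1 → mismatch
Exactly one row (r1) and one column (c4) fail → the flipped bit is at their intersection.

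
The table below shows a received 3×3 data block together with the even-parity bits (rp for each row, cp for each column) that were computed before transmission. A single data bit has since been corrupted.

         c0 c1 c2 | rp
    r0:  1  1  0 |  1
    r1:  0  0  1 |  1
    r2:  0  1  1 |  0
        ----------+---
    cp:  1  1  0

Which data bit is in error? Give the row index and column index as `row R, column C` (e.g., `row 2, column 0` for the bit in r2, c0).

row 0, column 1

Recompute each row's even parity and compare to rp:
  r0: data parity 0, sent rp 1 → mismatch
  r1: data parity 1, sent rp 1 → ok
  r2: data parity 0, sent rp 0 → ok
Recompute each column's even parity and compare to cp:
  c0: data parity 1, sent cp 1 → ok
  c1: data parity 0, sent cp 1 → mismatch
  c2: data parity 0, sent cp 0 → ok
Exactly one row (r0) and one column (c1) fail → the flipped bit is at their intersection.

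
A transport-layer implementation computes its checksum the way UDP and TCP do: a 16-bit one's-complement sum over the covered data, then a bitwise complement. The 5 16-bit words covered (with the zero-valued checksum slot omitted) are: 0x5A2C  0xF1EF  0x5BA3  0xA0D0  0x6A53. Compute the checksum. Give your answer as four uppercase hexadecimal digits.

4D1C

One's-complement addition (fold any carry out of bit 15 back into bit 0):
  0x5A2C + 0xF1EF = 0x14C1B → wrap carry → 0x4C1C
  0x4C1C + 0x5BA3 = 0x0A7BF
  0xA7BF + 0xA0D0 = 0x1488F → wrap carry → 0x4890
  0x4890 + 0x6A53 = 0x0B2E3
One's-complement sum = 0xB2E3.
Checksum = ~0xB2E3 & 0xFFFF = 0x4D1C.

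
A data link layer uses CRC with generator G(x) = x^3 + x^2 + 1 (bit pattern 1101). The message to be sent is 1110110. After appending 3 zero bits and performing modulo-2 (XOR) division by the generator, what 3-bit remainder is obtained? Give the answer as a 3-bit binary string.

Append 3 zeros: 1110110000. Divide by 1101 (XOR where the leading bit is 1):
  pos 0: 1110 XOR 1101 = 0011
  pos 2: 1111 XOR 1101 = 0010
  pos 4: 1000 XOR 1101 = 0101
  pos 5: 1010 XOR 1101 = 0111
  pos 6: 1110 XOR 1101 = 0011
Remainder (last 3 bits) = 011. This is the CRC / FCS.

011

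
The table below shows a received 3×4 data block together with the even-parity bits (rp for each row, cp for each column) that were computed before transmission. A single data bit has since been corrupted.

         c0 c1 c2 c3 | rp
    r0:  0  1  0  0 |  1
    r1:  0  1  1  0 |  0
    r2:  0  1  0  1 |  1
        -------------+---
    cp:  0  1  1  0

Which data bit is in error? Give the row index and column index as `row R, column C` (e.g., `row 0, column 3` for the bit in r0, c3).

Recompute each row's even parity and compare to rp:
  r0: data parity 1, sent rp 1 → ok
  r1: data parity 0, sent rp 0 → ok
  r2: data parity 0, sent rp 1 → mismatch
Recompute each column's even parity and compare to cp:
  c0: data parity 0, sent cp 0 → ok
  c1: data parity 1, sent cp 1 → ok
  c2: data parity 1, sent cp 1 → ok
  c3: data parity 1, sent cp 0 → mismatch
Exactly one row (r2) and one column (c3) fail → the flipped bit is at their intersection.

row 2, column 3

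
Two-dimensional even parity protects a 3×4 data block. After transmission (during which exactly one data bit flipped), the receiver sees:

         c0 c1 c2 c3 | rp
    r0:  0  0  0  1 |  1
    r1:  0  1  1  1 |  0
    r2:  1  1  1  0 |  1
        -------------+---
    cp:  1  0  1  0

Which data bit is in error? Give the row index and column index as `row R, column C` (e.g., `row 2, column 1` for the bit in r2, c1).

row 1, column 2

Recompute each row's even parity and compare to rp:
  r0: data parity 1, sent rp 1 → ok
  r1: data parity 1, sent rp 0 → mismatch
  r2: data parity 1, sent rp 1 → ok
Recompute each column's even parity and compare to cp:
  c0: data parity 1, sent cp 1 → ok
  c1: data parity 0, sent cp 0 → ok
  c2: data parity 0, sent cp 1 → mismatch
  c3: data parity 0, sent cp 0 → ok
Exactly one row (r1) and one column (c2) fail → the flipped bit is at their intersection.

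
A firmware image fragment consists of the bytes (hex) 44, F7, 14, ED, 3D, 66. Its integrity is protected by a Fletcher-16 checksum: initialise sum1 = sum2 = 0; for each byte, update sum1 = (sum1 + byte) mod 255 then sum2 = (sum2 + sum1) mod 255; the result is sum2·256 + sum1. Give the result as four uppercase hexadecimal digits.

6CE1

Running sums (mod 255):
  after byte 0 (44): sum1=68, sum2=68
  after byte 1 (F7): sum1=60, sum2=128
  after byte 2 (14): sum1=80, sum2=208
  after byte 3 (ED): sum1=62, sum2=15
  after byte 4 (3D): sum1=123, sum2=138
  after byte 5 (66): sum1=225, sum2=108
Checksum = sum2·256 + sum1 = 108·256 + 225 = 27873 = 0x6CE1.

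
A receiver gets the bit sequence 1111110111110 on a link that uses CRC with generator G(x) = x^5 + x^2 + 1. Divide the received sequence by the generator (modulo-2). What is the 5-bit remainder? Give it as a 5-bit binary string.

Modulo-2 division of 1111110111110 by 100101:
  pos 0: 111111 XOR 100101 = 011010
  pos 1: 110100 XOR 100101 = 010001
  pos 2: 100011 XOR 100101 = 000110
  pos 5: 110111 XOR 100101 = 010010
  pos 6: 100101 XOR 100101 = 000000
Remainder = 00000 (zero — the frame passes the CRC check).

00000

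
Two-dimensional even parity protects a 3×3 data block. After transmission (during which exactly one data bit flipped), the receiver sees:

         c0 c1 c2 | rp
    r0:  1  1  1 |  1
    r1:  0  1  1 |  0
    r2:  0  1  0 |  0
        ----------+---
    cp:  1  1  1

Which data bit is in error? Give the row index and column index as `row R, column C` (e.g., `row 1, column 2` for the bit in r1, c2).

Recompute each row's even parity and compare to rp:
  r0: data parity 1, sent rp 1 → ok
  r1: data parity 0, sent rp 0 → ok
  r2: data parity 1, sent rp 0 → mismatch
Recompute each column's even parity and compare to cp:
  c0: data parity 1, sent cp 1 → ok
  c1: data parity 1, sent cp 1 → ok
  c2: data parity 0, sent cp 1 → mismatch
Exactly one row (r2) and one column (c2) fail → the flipped bit is at their intersection.

row 2, column 2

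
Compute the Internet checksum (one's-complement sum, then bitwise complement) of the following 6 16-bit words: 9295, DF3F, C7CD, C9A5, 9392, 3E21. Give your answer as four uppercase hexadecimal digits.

2B03

One's-complement addition (fold any carry out of bit 15 back into bit 0):
  0x9295 + 0xDF3F = 0x171D4 → wrap carry → 0x71D5
  0x71D5 + 0xC7CD = 0x139A2 → wrap carry → 0x39A3
  0x39A3 + 0xC9A5 = 0x10348 → wrap carry → 0x0349
  0x0349 + 0x9392 = 0x096DB
  0x96DB + 0x3E21 = 0x0D4FC
One's-complement sum = 0xD4FC.
Checksum = ~0xD4FC & 0xFFFF = 0x2B03.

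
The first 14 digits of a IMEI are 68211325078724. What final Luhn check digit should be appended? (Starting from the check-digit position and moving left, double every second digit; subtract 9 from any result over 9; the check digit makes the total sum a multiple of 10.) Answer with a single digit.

5

Partial digits right→left: 4 2 7 8 7 0 5 2 3 1 1 2 8 6
Double every second digit counting from the check-digit position (so the 1st, 3rd, 5th, ... of the partial from the right).
  doubled (with −9 where >9): 8 5 5 1 6 2 7 → sum 34
  kept as-is: 2 8 0 2 1 2 6 → sum 21
Total = 34 + 21 = 55.
Check digit = (10 − (55 mod 10)) mod 10 = 5.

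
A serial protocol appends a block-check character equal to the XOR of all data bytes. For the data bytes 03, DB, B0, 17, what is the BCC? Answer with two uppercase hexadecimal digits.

7F

XOR the bytes together:
  start with 0x03
  0x03 ⊕ 0xDB = 0xD8
  0xD8 ⊕ 0xB0 = 0x68
  0x68 ⊕ 0x17 = 0x7F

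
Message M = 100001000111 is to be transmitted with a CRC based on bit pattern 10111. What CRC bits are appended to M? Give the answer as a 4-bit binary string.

Append 4 zeros: 1000010001110000. Divide by 10111 (XOR where the leading bit is 1):
  pos 0: 10000 XOR 10111 = 00111
  pos 2: 11110 XOR 10111 = 01001
  pos 3: 10010 XOR 10111 = 00101
  pos 5: 10101 XOR 10111 = 00010
  pos 8: 10110 XOR 10111 = 00001
Remainder (last 4 bits) = 1000. This is the CRC / FCS.

1000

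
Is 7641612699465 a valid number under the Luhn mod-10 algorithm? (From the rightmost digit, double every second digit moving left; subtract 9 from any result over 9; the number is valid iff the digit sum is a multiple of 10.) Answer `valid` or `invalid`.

From the right, keep odd positions and double even positions (subtract 9 from any doubled value over 9):
  doubled (positions 2,4,...): 3 9 3 2 2 3 → sum 22
  kept (positions 1,3,...): 5 4 9 2 6 4 7 → sum 37
Total = 59.
59 mod 10 = 9, so the number is invalid.

invalid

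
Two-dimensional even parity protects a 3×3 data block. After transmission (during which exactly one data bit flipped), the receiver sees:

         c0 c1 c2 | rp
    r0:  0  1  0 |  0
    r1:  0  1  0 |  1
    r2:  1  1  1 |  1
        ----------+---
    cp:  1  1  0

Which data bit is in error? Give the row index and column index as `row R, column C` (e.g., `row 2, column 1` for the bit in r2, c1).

Recompute each row's even parity and compare to rp:
  r0: data parity 1, sent rp 0 → mismatch
  r1: data parity 1, sent rp 1 → ok
  r2: data parity 1, sent rp 1 → ok
Recompute each column's even parity and compare to cp:
  c0: data parity 1, sent cp 1 → ok
  c1: data parity 1, sent cp 1 → ok
  c2: data parity 1, sent cp 0 → mismatch
Exactly one row (r0) and one column (c2) fail → the flipped bit is at their intersection.

row 0, column 2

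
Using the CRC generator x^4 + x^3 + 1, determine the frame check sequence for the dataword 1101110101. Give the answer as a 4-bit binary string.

Append 4 zeros: 11011101010000. Divide by 11001 (XOR where the leading bit is 1):
  pos 0: 11011 XOR 11001 = 00010
  pos 3: 10101 XOR 11001 = 01100
  pos 4: 11000 XOR 11001 = 00001
  pos 8: 11000 XOR 11001 = 00001
Remainder (last 4 bits) = 0010. This is the CRC / FCS.

0010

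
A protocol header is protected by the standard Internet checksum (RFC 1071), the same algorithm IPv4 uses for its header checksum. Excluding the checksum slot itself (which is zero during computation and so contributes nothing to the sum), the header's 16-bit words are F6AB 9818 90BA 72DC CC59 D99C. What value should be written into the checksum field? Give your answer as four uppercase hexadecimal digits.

C7AD

One's-complement addition (fold any carry out of bit 15 back into bit 0):
  0xF6AB + 0x9818 = 0x18EC3 → wrap carry → 0x8EC4
  0x8EC4 + 0x90BA = 0x11F7E → wrap carry → 0x1F7F
  0x1F7F + 0x72DC = 0x0925B
  0x925B + 0xCC59 = 0x15EB4 → wrap carry → 0x5EB5
  0x5EB5 + 0xD99C = 0x13851 → wrap carry → 0x3852
One's-complement sum = 0x3852.
Checksum = ~0x3852 & 0xFFFF = 0xC7AD.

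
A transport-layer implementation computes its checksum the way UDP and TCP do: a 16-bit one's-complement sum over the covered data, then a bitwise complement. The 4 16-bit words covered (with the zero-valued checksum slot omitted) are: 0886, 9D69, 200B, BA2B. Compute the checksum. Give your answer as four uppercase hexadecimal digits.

7FD9

One's-complement addition (fold any carry out of bit 15 back into bit 0):
  0x0886 + 0x9D69 = 0x0A5EF
  0xA5EF + 0x200B = 0x0C5FA
  0xC5FA + 0xBA2B = 0x18025 → wrap carry → 0x8026
One's-complement sum = 0x8026.
Checksum = ~0x8026 & 0xFFFF = 0x7FD9.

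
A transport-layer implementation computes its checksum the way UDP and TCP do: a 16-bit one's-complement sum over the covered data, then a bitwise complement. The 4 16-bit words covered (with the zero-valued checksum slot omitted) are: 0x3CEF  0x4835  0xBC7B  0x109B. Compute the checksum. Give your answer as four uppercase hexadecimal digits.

One's-complement addition (fold any carry out of bit 15 back into bit 0):
  0x3CEF + 0x4835 = 0x08524
  0x8524 + 0xBC7B = 0x1419F → wrap carry → 0x41A0
  0x41A0 + 0x109B = 0x0523B
One's-complement sum = 0x523B.
Checksum = ~0x523B & 0xFFFF = 0xADC4.

ADC4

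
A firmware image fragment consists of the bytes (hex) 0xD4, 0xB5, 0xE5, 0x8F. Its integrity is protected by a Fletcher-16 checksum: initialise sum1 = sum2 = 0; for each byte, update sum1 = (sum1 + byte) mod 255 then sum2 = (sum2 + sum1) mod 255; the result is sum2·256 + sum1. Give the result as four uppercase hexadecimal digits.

CF00

Running sums (mod 255):
  after byte 0 (0xD4): sum1=212, sum2=212
  after byte 1 (0xB5): sum1=138, sum2=95
  after byte 2 (0xE5): sum1=112, sum2=207
  after byte 3 (0x8F): sum1=0, sum2=207
Checksum = sum2·256 + sum1 = 207·256 + 0 = 52992 = 0xCF00.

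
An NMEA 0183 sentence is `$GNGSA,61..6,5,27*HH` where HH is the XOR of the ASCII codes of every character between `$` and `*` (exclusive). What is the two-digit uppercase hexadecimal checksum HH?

71

XOR the ASCII codes of the payload characters:
  'G' = 0x47 → acc = 0x47
  'N' = 0x4E → acc = 0x09
  'G' = 0x47 → acc = 0x4E
  'S' = 0x53 → acc = 0x1D
  'A' = 0x41 → acc = 0x5C
  ',' = 0x2C → acc = 0x70
  '6' = 0x36 → acc = 0x46
  '1' = 0x31 → acc = 0x77
  '.' = 0x2E → acc = 0x59
  '.' = 0x2E → acc = 0x77
  '6' = 0x36 → acc = 0x41
  ',' = 0x2C → acc = 0x6D
  '5' = 0x35 → acc = 0x58
  ',' = 0x2C → acc = 0x74
  '2' = 0x32 → acc = 0x46
  '7' = 0x37 → acc = 0x71
Checksum = 0x71.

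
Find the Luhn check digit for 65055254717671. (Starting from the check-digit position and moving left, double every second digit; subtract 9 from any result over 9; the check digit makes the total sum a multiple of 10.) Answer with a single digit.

Partial digits right→left: 1 7 6 7 1 7 4 5 2 5 5 0 5 6
Double every second digit counting from the check-digit position (so the 1st, 3rd, 5th, ... of the partial from the right).
  doubled (with −9 where >9): 2 3 2 8 4 1 1 → sum 21
  kept as-is: 7 7 7 5 5 0 6 → sum 37
Total = 21 + 37 = 58.
Check digit = (10 − (58 mod 10)) mod 10 = 2.

2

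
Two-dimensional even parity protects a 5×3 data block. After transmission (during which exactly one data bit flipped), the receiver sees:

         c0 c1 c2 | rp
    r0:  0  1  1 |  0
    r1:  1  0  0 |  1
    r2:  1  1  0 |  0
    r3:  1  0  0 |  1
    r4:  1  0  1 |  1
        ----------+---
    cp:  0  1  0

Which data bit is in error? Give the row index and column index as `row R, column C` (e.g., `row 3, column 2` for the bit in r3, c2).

row 4, column 1

Recompute each row's even parity and compare to rp:
  r0: data parity 0, sent rp 0 → ok
  r1: data parity 1, sent rp 1 → ok
  r2: data parity 0, sent rp 0 → ok
  r3: data parity 1, sent rp 1 → ok
  r4: data parity 0, sent rp 1 → mismatch
Recompute each column's even parity and compare to cp:
  c0: data parity 0, sent cp 0 → ok
  c1: data parity 0, sent cp 1 → mismatch
  c2: data parity 0, sent cp 0 → ok
Exactly one row (r4) and one column (c1) fail → the flipped bit is at their intersection.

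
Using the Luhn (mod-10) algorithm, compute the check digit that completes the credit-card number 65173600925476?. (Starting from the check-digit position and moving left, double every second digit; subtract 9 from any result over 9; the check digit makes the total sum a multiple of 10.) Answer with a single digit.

5

Partial digits right→left: 6 7 4 5 2 9 0 0 6 3 7 1 5 6
Double every second digit counting from the check-digit position (so the 1st, 3rd, 5th, ... of the partial from the right).
  doubled (with −9 where >9): 3 8 4 0 3 5 1 → sum 24
  kept as-is: 7 5 9 0 3 1 6 → sum 31
Total = 24 + 31 = 55.
Check digit = (10 − (55 mod 10)) mod 10 = 5.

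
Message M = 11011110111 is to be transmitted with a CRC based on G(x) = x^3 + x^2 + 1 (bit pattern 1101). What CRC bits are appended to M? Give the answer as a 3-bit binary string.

110

Append 3 zeros: 11011110111000. Divide by 1101 (XOR where the leading bit is 1):
  pos 0: 1101 XOR 1101 = 0000
  pos 4: 1110 XOR 1101 = 0011
  pos 6: 1111 XOR 1101 = 0010
  pos 8: 1010 XOR 1101 = 0111
  pos 9: 1110 XOR 1101 = 0011
Remainder (last 3 bits) = 110. This is the CRC / FCS.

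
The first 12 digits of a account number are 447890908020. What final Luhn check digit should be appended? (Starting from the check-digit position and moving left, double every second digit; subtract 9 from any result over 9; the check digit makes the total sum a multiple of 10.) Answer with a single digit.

6

Partial digits right→left: 0 2 0 8 0 9 0 9 8 7 4 4
Double every second digit counting from the check-digit position (so the 1st, 3rd, 5th, ... of the partial from the right).
  doubled (with −9 where >9): 0 0 0 0 7 8 → sum 15
  kept as-is: 2 8 9 9 7 4 → sum 39
Total = 15 + 39 = 54.
Check digit = (10 − (54 mod 10)) mod 10 = 6.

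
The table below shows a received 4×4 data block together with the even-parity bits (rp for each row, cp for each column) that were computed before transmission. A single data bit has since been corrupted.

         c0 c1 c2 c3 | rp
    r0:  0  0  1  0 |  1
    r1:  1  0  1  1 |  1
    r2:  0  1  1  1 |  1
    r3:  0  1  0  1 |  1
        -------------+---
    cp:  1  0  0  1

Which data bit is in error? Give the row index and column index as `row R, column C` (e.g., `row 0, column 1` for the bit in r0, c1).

Recompute each row's even parity and compare to rp:
  r0: data parity 1, sent rp 1 → ok
  r1: data parity 1, sent rp 1 → ok
  r2: data parity 1, sent rp 1 → ok
  r3: data parity 0, sent rp 1 → mismatch
Recompute each column's even parity and compare to cp:
  c0: data parity 1, sent cp 1 → ok
  c1: data parity 0, sent cp 0 → ok
  c2: data parity 1, sent cp 0 → mismatch
  c3: data parity 1, sent cp 1 → ok
Exactly one row (r3) and one column (c2) fail → the flipped bit is at their intersection.

row 3, column 2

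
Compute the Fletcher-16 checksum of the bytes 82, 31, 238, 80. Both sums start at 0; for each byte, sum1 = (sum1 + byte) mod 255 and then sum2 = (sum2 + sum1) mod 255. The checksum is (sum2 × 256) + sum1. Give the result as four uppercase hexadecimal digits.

Running sums (mod 255):
  after byte 0 (82): sum1=82, sum2=82
  after byte 1 (31): sum1=113, sum2=195
  after byte 2 (238): sum1=96, sum2=36
  after byte 3 (80): sum1=176, sum2=212
Checksum = sum2·256 + sum1 = 212·256 + 176 = 54448 = 0xD4B0.

D4B0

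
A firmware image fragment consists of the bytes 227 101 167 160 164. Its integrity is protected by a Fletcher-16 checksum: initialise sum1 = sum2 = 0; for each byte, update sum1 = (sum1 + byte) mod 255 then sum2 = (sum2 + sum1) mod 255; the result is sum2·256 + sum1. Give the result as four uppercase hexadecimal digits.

E536

Running sums (mod 255):
  after byte 0 (227): sum1=227, sum2=227
  after byte 1 (101): sum1=73, sum2=45
  after byte 2 (167): sum1=240, sum2=30
  after byte 3 (160): sum1=145, sum2=175
  after byte 4 (164): sum1=54, sum2=229
Checksum = sum2·256 + sum1 = 229·256 + 54 = 58678 = 0xE536.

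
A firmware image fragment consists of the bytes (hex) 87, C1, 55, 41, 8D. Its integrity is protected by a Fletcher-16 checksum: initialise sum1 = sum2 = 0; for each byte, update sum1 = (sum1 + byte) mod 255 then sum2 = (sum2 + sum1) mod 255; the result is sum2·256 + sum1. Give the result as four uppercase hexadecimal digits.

Running sums (mod 255):
  after byte 0 (87): sum1=135, sum2=135
  after byte 1 (C1): sum1=73, sum2=208
  after byte 2 (55): sum1=158, sum2=111
  after byte 3 (41): sum1=223, sum2=79
  after byte 4 (8D): sum1=109, sum2=188
Checksum = sum2·256 + sum1 = 188·256 + 109 = 48237 = 0xBC6D.

BC6D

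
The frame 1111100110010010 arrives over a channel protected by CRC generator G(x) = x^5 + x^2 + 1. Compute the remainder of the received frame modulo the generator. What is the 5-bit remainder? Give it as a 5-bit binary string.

11100

Modulo-2 division of 1111100110010010 by 100101:
  pos 0: 111110 XOR 100101 = 011011
  pos 1: 110110 XOR 100101 = 010011
  pos 2: 100111 XOR 100101 = 000010
  pos 6: 101001 XOR 100101 = 001100
  pos 8: 110000 XOR 100101 = 010101
  pos 9: 101011 XOR 100101 = 001110
Remainder = 11100 (nonzero — an error is detected).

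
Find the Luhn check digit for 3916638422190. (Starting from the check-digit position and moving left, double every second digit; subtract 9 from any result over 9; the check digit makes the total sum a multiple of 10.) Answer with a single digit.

3

Partial digits right→left: 0 9 1 2 2 4 8 3 6 6 1 9 3
Double every second digit counting from the check-digit position (so the 1st, 3rd, 5th, ... of the partial from the right).
  doubled (with −9 where >9): 0 2 4 7 3 2 6 → sum 24
  kept as-is: 9 2 4 3 6 9 → sum 33
Total = 24 + 33 = 57.
Check digit = (10 − (57 mod 10)) mod 10 = 3.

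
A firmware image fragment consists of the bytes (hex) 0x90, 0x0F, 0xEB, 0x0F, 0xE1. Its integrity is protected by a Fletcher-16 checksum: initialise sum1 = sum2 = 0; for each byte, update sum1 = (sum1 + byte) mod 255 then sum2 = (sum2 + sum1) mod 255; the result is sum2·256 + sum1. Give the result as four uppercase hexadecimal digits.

Running sums (mod 255):
  after byte 0 (0x90): sum1=144, sum2=144
  after byte 1 (0x0F): sum1=159, sum2=48
  after byte 2 (0xEB): sum1=139, sum2=187
  after byte 3 (0x0F): sum1=154, sum2=86
  after byte 4 (0xE1): sum1=124, sum2=210
Checksum = sum2·256 + sum1 = 210·256 + 124 = 53884 = 0xD27C.

D27C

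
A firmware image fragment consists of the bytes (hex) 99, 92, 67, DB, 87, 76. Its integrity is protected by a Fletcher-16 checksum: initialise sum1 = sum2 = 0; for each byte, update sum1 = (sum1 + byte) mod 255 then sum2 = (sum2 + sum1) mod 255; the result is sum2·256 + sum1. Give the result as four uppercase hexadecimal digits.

Running sums (mod 255):
  after byte 0 (99): sum1=153, sum2=153
  after byte 1 (92): sum1=44, sum2=197
  after byte 2 (67): sum1=147, sum2=89
  after byte 3 (DB): sum1=111, sum2=200
  after byte 4 (87): sum1=246, sum2=191
  after byte 5 (76): sum1=109, sum2=45
Checksum = sum2·256 + sum1 = 45·256 + 109 = 11629 = 0x2D6D.

2D6D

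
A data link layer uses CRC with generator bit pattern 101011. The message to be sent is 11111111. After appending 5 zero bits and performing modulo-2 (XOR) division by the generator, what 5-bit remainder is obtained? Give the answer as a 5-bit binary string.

01100

Append 5 zeros: 1111111100000. Divide by 101011 (XOR where the leading bit is 1):
  pos 0: 111111 XOR 101011 = 010100
  pos 1: 101001 XOR 101011 = 000010
  pos 5: 101000 XOR 101011 = 000011
Remainder (last 5 bits) = 01100. This is the CRC / FCS.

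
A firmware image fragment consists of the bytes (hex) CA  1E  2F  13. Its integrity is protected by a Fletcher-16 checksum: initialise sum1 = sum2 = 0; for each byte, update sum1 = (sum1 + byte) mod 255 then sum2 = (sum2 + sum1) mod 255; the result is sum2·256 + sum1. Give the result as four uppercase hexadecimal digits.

F62B

Running sums (mod 255):
  after byte 0 (CA): sum1=202, sum2=202
  after byte 1 (1E): sum1=232, sum2=179
  after byte 2 (2F): sum1=24, sum2=203
  after byte 3 (13): sum1=43, sum2=246
Checksum = sum2·256 + sum1 = 246·256 + 43 = 63019 = 0xF62B.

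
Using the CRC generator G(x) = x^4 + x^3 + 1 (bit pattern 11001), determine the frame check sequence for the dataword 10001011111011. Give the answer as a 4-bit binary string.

Append 4 zeros: 100010111110110000. Divide by 11001 (XOR where the leading bit is 1):
  pos 0: 10001 XOR 11001 = 01000
  pos 1: 10000 XOR 11001 = 01001
  pos 2: 10011 XOR 11001 = 01010
  pos 3: 10101 XOR 11001 = 01100
  pos 4: 11001 XOR 11001 = 00000
  pos 9: 11011 XOR 11001 = 00010
  pos 12: 10000 XOR 11001 = 01001
  pos 13: 10010 XOR 11001 = 01011
Remainder (last 4 bits) = 1011. This is the CRC / FCS.

1011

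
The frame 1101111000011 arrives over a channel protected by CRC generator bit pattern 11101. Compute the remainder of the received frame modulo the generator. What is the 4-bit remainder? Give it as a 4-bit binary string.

Modulo-2 division of 1101111000011 by 11101:
  pos 0: 11011 XOR 11101 = 00110
  pos 2: 11011 XOR 11101 = 00110
  pos 4: 11000 XOR 11101 = 00101
  pos 6: 10100 XOR 11101 = 01001
  pos 7: 10011 XOR 11101 = 01110
  pos 8: 11101 XOR 11101 = 00000
Remainder = 0000 (zero — the frame passes the CRC check).

0000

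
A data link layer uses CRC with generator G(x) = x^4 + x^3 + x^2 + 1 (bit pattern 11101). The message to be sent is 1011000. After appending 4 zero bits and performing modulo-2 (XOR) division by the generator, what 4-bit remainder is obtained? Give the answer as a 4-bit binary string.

Append 4 zeros: 10110000000. Divide by 11101 (XOR where the leading bit is 1):
  pos 0: 10110 XOR 11101 = 01011
  pos 1: 10110 XOR 11101 = 01011
  pos 2: 10110 XOR 11101 = 01011
  pos 3: 10110 XOR 11101 = 01011
  pos 4: 10110 XOR 11101 = 01011
  pos 5: 10110 XOR 11101 = 01011
  pos 6: 10110 XOR 11101 = 01011
Remainder (last 4 bits) = 1011. This is the CRC / FCS.

1011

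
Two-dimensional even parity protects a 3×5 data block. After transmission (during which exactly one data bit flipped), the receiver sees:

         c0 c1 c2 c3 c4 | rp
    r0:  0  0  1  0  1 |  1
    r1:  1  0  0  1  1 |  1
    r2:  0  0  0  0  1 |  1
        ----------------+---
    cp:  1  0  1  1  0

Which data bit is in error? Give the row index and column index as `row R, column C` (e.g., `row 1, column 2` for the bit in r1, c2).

Recompute each row's even parity and compare to rp:
  r0: data parity 0, sent rp 1 → mismatch
  r1: data parity 1, sent rp 1 → ok
  r2: data parity 1, sent rp 1 → ok
Recompute each column's even parity and compare to cp:
  c0: data parity 1, sent cp 1 → ok
  c1: data parity 0, sent cp 0 → ok
  c2: data parity 1, sent cp 1 → ok
  c3: data parity 1, sent cp 1 → ok
  c4: data parity 1, sent cp 0 → mismatch
Exactly one row (r0) and one column (c4) fail → the flipped bit is at their intersection.

row 0, column 4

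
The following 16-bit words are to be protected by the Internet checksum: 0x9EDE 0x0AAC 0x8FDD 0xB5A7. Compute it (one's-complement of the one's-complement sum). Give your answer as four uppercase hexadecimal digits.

10F0

One's-complement addition (fold any carry out of bit 15 back into bit 0):
  0x9EDE + 0x0AAC = 0x0A98A
  0xA98A + 0x8FDD = 0x13967 → wrap carry → 0x3968
  0x3968 + 0xB5A7 = 0x0EF0F
One's-complement sum = 0xEF0F.
Checksum = ~0xEF0F & 0xFFFF = 0x10F0.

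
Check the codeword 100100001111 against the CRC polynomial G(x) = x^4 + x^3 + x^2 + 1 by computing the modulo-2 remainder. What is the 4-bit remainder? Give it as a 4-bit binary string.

0000

Modulo-2 division of 100100001111 by 11101:
  pos 0: 10010 XOR 11101 = 01111
  pos 1: 11110 XOR 11101 = 00011
  pos 4: 11001 XOR 11101 = 00100
  pos 6: 10011 XOR 11101 = 01110
  pos 7: 11101 XOR 11101 = 00000
Remainder = 0000 (zero — the frame passes the CRC check).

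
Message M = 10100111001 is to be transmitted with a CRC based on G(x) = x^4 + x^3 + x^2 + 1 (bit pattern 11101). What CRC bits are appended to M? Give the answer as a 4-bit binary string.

Append 4 zeros: 101001110010000. Divide by 11101 (XOR where the leading bit is 1):
  pos 0: 10100 XOR 11101 = 01001
  pos 1: 10011 XOR 11101 = 01110
  pos 2: 11101 XOR 11101 = 00000
  pos 7: 10010 XOR 11101 = 01111
  pos 8: 11110 XOR 11101 = 00011
Remainder (last 4 bits) = 1100. This is the CRC / FCS.

1100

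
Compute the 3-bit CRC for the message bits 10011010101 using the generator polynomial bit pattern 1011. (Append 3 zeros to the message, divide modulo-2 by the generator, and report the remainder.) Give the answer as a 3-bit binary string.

111

Append 3 zeros: 10011010101000. Divide by 1011 (XOR where the leading bit is 1):
  pos 0: 1001 XOR 1011 = 0010
  pos 2: 1010 XOR 1011 = 0001
  pos 5: 1101 XOR 1011 = 0110
  pos 6: 1100 XOR 1011 = 0111
  pos 7: 1111 XOR 1011 = 0100
  pos 8: 1000 XOR 1011 = 0011
  pos 10: 1100 XOR 1011 = 0111
Remainder (last 3 bits) = 111. This is the CRC / FCS.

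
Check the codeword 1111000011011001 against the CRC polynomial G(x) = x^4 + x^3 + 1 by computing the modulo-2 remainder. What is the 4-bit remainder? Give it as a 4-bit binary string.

0000

Modulo-2 division of 1111000011011001 by 11001:
  pos 0: 11110 XOR 11001 = 00111
  pos 2: 11100 XOR 11001 = 00101
  pos 4: 10101 XOR 11001 = 01100
  pos 5: 11001 XOR 11001 = 00000
  pos 11: 11001 XOR 11001 = 00000
Remainder = 0000 (zero — the frame passes the CRC check).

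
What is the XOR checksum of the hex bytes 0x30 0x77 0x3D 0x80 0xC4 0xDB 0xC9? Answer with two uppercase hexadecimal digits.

2C

XOR the bytes together:
  start with 0x30
  0x30 ⊕ 0x77 = 0x47
  0x47 ⊕ 0x3D = 0x7A
  0x7A ⊕ 0x80 = 0xFA
  0xFA ⊕ 0xC4 = 0x3E
  0x3E ⊕ 0xDB = 0xE5
  0xE5 ⊕ 0xC9 = 0x2C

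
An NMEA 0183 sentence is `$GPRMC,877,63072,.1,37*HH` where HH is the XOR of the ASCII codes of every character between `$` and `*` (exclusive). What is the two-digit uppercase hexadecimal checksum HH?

58

XOR the ASCII codes of the payload characters:
  'G' = 0x47 → acc = 0x47
  'P' = 0x50 → acc = 0x17
  'R' = 0x52 → acc = 0x45
  'M' = 0x4D → acc = 0x08
  'C' = 0x43 → acc = 0x4B
  ',' = 0x2C → acc = 0x67
  '8' = 0x38 → acc = 0x5F
  '7' = 0x37 → acc = 0x68
  '7' = 0x37 → acc = 0x5F
  ',' = 0x2C → acc = 0x73
  '6' = 0x36 → acc = 0x45
  '3' = 0x33 → acc = 0x76
  '0' = 0x30 → acc = 0x46
  '7' = 0x37 → acc = 0x71
  '2' = 0x32 → acc = 0x43
  ',' = 0x2C → acc = 0x6F
  '.' = 0x2E → acc = 0x41
  '1' = 0x31 → acc = 0x70
  ',' = 0x2C → acc = 0x5C
  '3' = 0x33 → acc = 0x6F
  '7' = 0x37 → acc = 0x58
Checksum = 0x58.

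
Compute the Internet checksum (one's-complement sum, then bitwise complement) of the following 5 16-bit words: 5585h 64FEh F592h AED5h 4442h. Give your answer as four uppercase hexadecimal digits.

One's-complement addition (fold any carry out of bit 15 back into bit 0):
  0x5585 + 0x64FE = 0x0BA83
  0xBA83 + 0xF592 = 0x1B015 → wrap carry → 0xB016
  0xB016 + 0xAED5 = 0x15EEB → wrap carry → 0x5EEC
  0x5EEC + 0x4442 = 0x0A32E
One's-complement sum = 0xA32E.
Checksum = ~0xA32E & 0xFFFF = 0x5CD1.

5CD1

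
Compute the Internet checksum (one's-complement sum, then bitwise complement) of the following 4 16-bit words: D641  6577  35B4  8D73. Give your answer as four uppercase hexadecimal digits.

011F

One's-complement addition (fold any carry out of bit 15 back into bit 0):
  0xD641 + 0x6577 = 0x13BB8 → wrap carry → 0x3BB9
  0x3BB9 + 0x35B4 = 0x0716D
  0x716D + 0x8D73 = 0x0FEE0
One's-complement sum = 0xFEE0.
Checksum = ~0xFEE0 & 0xFFFF = 0x011F.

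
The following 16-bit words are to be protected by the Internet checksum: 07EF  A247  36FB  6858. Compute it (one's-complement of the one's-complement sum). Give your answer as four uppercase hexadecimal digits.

One's-complement addition (fold any carry out of bit 15 back into bit 0):
  0x07EF + 0xA247 = 0x0AA36
  0xAA36 + 0x36FB = 0x0E131
  0xE131 + 0x6858 = 0x14989 → wrap carry → 0x498A
One's-complement sum = 0x498A.
Checksum = ~0x498A & 0xFFFF = 0xB675.

B675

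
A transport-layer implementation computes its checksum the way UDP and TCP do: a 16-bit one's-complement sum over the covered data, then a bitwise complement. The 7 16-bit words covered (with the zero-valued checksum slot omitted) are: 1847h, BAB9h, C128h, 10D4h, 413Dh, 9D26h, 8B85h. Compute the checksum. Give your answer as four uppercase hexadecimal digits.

F118

One's-complement addition (fold any carry out of bit 15 back into bit 0):
  0x1847 + 0xBAB9 = 0x0D300
  0xD300 + 0xC128 = 0x19428 → wrap carry → 0x9429
  0x9429 + 0x10D4 = 0x0A4FD
  0xA4FD + 0x413D = 0x0E63A
  0xE63A + 0x9D26 = 0x18360 → wrap carry → 0x8361
  0x8361 + 0x8B85 = 0x10EE6 → wrap carry → 0x0EE7
One's-complement sum = 0x0EE7.
Checksum = ~0x0EE7 & 0xFFFF = 0xF118.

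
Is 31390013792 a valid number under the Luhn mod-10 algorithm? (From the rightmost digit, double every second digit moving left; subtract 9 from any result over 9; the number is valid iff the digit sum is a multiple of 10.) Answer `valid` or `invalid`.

From the right, keep odd positions and double even positions (subtract 9 from any doubled value over 9):
  doubled (positions 2,4,...): 9 6 0 9 2 → sum 26
  kept (positions 1,3,...): 2 7 1 0 3 3 → sum 16
Total = 42.
42 mod 10 = 2, so the number is invalid.

invalid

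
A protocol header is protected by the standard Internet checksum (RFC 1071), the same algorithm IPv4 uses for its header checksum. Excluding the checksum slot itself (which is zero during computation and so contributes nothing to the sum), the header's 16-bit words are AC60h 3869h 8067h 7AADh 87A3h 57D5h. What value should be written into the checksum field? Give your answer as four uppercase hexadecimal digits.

One's-complement addition (fold any carry out of bit 15 back into bit 0):
  0xAC60 + 0x3869 = 0x0E4C9
  0xE4C9 + 0x8067 = 0x16530 → wrap carry → 0x6531
  0x6531 + 0x7AAD = 0x0DFDE
  0xDFDE + 0x87A3 = 0x16781 → wrap carry → 0x6782
  0x6782 + 0x57D5 = 0x0BF57
One's-complement sum = 0xBF57.
Checksum = ~0xBF57 & 0xFFFF = 0x40A8.

40A8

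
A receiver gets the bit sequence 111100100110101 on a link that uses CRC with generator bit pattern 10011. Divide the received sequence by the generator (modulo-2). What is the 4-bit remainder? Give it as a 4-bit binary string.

Modulo-2 division of 111100100110101 by 10011:
  pos 0: 11110 XOR 10011 = 01101
  pos 1: 11010 XOR 10011 = 01001
  pos 2: 10011 XOR 10011 = 00000
  pos 9: 11010 XOR 10011 = 01001
  pos 10: 10011 XOR 10011 = 00000
Remainder = 0000 (zero — the frame passes the CRC check).

0000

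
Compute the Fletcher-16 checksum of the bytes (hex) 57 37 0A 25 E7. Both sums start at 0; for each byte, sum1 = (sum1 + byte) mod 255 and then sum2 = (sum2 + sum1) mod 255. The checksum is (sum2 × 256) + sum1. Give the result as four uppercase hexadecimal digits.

Running sums (mod 255):
  after byte 0 (57): sum1=87, sum2=87
  after byte 1 (37): sum1=142, sum2=229
  after byte 2 (0A): sum1=152, sum2=126
  after byte 3 (25): sum1=189, sum2=60
  after byte 4 (E7): sum1=165, sum2=225
Checksum = sum2·256 + sum1 = 225·256 + 165 = 57765 = 0xE1A5.

E1A5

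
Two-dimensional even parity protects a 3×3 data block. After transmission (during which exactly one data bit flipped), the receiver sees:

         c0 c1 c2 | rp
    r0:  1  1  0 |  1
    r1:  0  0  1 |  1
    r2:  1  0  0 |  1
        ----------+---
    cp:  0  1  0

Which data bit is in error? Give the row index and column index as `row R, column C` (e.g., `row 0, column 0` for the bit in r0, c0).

Recompute each row's even parity and compare to rp:
  r0: data parity 0, sent rp 1 → mismatch
  r1: data parity 1, sent rp 1 → ok
  r2: data parity 1, sent rp 1 → ok
Recompute each column's even parity and compare to cp:
  c0: data parity 0, sent cp 0 → ok
  c1: data parity 1, sent cp 1 → ok
  c2: data parity 1, sent cp 0 → mismatch
Exactly one row (r0) and one column (c2) fail → the flipped bit is at their intersection.

row 0, column 2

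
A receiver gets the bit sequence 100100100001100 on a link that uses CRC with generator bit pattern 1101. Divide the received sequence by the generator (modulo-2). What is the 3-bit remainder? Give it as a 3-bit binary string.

101

Modulo-2 division of 100100100001100 by 1101:
  pos 0: 1001 XOR 1101 = 0100
  pos 1: 1000 XOR 1101 = 0101
  pos 2: 1010 XOR 1101 = 0111
  pos 3: 1111 XOR 1101 = 0010
  pos 5: 1000 XOR 1101 = 0101
  pos 6: 1010 XOR 1101 = 0111
  pos 7: 1110 XOR 1101 = 0011
  pos 9: 1111 XOR 1101 = 0010
  pos 11: 1000 XOR 1101 = 0101
Remainder = 101 (nonzero — an error is detected).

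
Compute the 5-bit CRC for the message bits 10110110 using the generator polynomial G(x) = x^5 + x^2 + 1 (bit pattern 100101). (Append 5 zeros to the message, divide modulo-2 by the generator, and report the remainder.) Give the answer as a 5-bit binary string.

11011

Append 5 zeros: 1011011000000. Divide by 100101 (XOR where the leading bit is 1):
  pos 0: 101101 XOR 100101 = 001000
  pos 2: 100010 XOR 100101 = 000111
  pos 5: 111000 XOR 100101 = 011101
  pos 6: 111010 XOR 100101 = 011111
  pos 7: 111110 XOR 100101 = 011011
Remainder (last 5 bits) = 11011. This is the CRC / FCS.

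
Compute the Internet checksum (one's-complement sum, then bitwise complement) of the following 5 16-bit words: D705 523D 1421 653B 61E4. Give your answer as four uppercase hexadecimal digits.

FB7B

One's-complement addition (fold any carry out of bit 15 back into bit 0):
  0xD705 + 0x523D = 0x12942 → wrap carry → 0x2943
  0x2943 + 0x1421 = 0x03D64
  0x3D64 + 0x653B = 0x0A29F
  0xA29F + 0x61E4 = 0x10483 → wrap carry → 0x0484
One's-complement sum = 0x0484.
Checksum = ~0x0484 & 0xFFFF = 0xFB7B.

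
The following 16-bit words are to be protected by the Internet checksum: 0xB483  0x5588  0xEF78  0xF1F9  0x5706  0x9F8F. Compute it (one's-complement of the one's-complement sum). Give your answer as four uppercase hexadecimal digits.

1DEB

One's-complement addition (fold any carry out of bit 15 back into bit 0):
  0xB483 + 0x5588 = 0x10A0B → wrap carry → 0x0A0C
  0x0A0C + 0xEF78 = 0x0F984
  0xF984 + 0xF1F9 = 0x1EB7D → wrap carry → 0xEB7E
  0xEB7E + 0x5706 = 0x14284 → wrap carry → 0x4285
  0x4285 + 0x9F8F = 0x0E214
One's-complement sum = 0xE214.
Checksum = ~0xE214 & 0xFFFF = 0x1DEB.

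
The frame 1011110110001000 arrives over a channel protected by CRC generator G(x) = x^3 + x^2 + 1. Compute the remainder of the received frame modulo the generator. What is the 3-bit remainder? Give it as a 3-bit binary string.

Modulo-2 division of 1011110110001000 by 1101:
  pos 0: 1011 XOR 1101 = 0110
  pos 1: 1101 XOR 1101 = 0000
  pos 5: 1011 XOR 1101 = 0110
  pos 6: 1100 XOR 1101 = 0001
  pos 9: 1001 XOR 1101 = 0100
  pos 10: 1000 XOR 1101 = 0101
  pos 11: 1010 XOR 1101 = 0111
  pos 12: 1110 XOR 1101 = 0011
Remainder = 011 (nonzero — an error is detected).

011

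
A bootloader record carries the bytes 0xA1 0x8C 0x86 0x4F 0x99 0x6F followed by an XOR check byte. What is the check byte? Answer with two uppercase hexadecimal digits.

12

XOR the bytes together:
  start with 0xA1
  0xA1 ⊕ 0x8C = 0x2D
  0x2D ⊕ 0x86 = 0xAB
  0xAB ⊕ 0x4F = 0xE4
  0xE4 ⊕ 0x99 = 0x7D
  0x7D ⊕ 0x6F = 0x12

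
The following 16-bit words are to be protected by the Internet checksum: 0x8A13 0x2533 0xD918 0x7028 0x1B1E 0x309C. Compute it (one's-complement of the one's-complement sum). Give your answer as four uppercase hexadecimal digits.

One's-complement addition (fold any carry out of bit 15 back into bit 0):
  0x8A13 + 0x2533 = 0x0AF46
  0xAF46 + 0xD918 = 0x1885E → wrap carry → 0x885F
  0x885F + 0x7028 = 0x0F887
  0xF887 + 0x1B1E = 0x113A5 → wrap carry → 0x13A6
  0x13A6 + 0x309C = 0x04442
One's-complement sum = 0x4442.
Checksum = ~0x4442 & 0xFFFF = 0xBBBD.

BBBD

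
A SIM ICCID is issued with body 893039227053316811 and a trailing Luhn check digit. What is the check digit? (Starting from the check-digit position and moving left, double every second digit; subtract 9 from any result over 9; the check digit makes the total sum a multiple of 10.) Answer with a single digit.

3

Partial digits right→left: 1 1 8 6 1 3 3 5 0 7 2 2 9 3 0 3 9 8
Double every second digit counting from the check-digit position (so the 1st, 3rd, 5th, ... of the partial from the right).
  doubled (with −9 where >9): 2 7 2 6 0 4 9 0 9 → sum 39
  kept as-is: 1 6 3 5 7 2 3 3 8 → sum 38
Total = 39 + 38 = 77.
Check digit = (10 − (77 mod 10)) mod 10 = 3.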